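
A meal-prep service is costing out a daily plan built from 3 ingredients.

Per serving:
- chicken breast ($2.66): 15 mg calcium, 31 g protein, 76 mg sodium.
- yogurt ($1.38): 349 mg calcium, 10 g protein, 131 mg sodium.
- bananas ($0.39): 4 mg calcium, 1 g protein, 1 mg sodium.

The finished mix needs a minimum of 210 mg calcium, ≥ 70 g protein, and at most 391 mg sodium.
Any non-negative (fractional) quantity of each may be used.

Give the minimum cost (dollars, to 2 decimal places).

$6.27

Let x1 = servings of chicken breast, x2 = servings of yogurt, x3 = servings of bananas.
Minimize 2.66x1 + 1.38x2 + 0.39x3 s.t.:
  15x1 + 349x2 + 4x3 ≥ 210   (calcium)
  31x1 + 10x2 + 1x3 ≥ 70   (protein)
  76x1 + 131x2 + 1x3 ≤ 391   (sodium)
  x1, x2, x3 ≥ 0.
At the optimum only chicken breast, yogurt are positive (bananas = 0). The calcium and protein requirements are met with equality.
Optimal quantities: chicken breast = 2.093 servings, yogurt = 0.5118 servings.
Objective = 2.66·2.093 + 1.38·0.5118 = 6.2737.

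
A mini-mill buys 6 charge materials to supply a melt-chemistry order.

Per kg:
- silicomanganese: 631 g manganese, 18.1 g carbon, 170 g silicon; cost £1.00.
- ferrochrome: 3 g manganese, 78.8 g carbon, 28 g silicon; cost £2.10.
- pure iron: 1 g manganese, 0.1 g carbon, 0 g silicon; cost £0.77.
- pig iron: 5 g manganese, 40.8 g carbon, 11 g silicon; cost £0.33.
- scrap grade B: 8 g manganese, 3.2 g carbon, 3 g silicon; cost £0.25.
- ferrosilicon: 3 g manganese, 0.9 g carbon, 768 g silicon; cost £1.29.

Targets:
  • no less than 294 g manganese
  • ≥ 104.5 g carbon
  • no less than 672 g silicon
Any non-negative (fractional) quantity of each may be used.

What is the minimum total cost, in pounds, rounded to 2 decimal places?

£2.18

Let x1 = kg of silicomanganese, x2 = kg of ferrochrome, x3 = kg of pure iron, x4 = kg of pig iron, x5 = kg of scrap grade B, x6 = kg of ferrosilicon.
min 1x1 + 2.1x2 + 0.77x3 + 0.33x4 + 0.25x5 + 1.29x6 s.t.:
  631x1 + 3x2 + 1x3 + 5x4 + 8x5 + 3x6 ≥ 294   (manganese)
  18.1x1 + 78.8x2 + 0.1x3 + 40.8x4 + 3.2x5 + 0.9x6 ≥ 104.5   (carbon)
  170x1 + 28x2 + 11x4 + 3x5 + 768x6 ≥ 672   (silicon)
  x1, x2, x3, x4, x5, x6 ≥ 0.
At the optimum only silicomanganese, pig iron, ferrosilicon are positive (ferrochrome, pure iron, scrap grade B = 0). The manganese, carbon, silicon requirements are met with equality.
Optimal quantities: silicomanganese = 0.4438 kg, pig iron = 2.348 kg, ferrosilicon = 0.7431 kg.
Objective = 1·0.4438 + 0.33·2.348 + 1.29·0.7431 = 2.1772.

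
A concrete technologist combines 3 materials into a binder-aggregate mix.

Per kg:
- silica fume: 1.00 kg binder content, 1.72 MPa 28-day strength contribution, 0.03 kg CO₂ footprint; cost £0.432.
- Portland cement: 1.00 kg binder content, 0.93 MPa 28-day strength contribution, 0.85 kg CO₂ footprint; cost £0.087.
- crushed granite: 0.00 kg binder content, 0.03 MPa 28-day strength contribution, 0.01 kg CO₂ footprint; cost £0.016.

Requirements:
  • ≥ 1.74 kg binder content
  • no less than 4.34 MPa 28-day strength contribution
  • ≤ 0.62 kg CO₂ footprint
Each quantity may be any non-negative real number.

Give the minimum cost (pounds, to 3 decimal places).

Treat it as an LP. Let x1 = kg of silica fume, x2 = kg of Portland cement, x3 = kg of crushed granite.
Minimize 0.432x1 + 0.087x2 + 0.016x3 with:
  1x1 + 1x2 ≥ 1.74   (binder content)
  1.72x1 + 0.93x2 + 0.03x3 ≥ 4.34   (28-day strength contribution)
  0.03x1 + 0.85x2 + 0.01x3 ≤ 0.62   (CO₂ footprint)
  x1, x2, x3 ≥ 0.
The optimal basis is {silica fume, Portland cement}; crushed granite drops out. The 28-day strength contribution and CO₂ footprint requirements are met with equality.
Optimal quantities: silica fume = 2.17 kg, Portland cement = 0.6528 kg.
Cost = 0.432·2.17 + 0.087·0.6528 = 0.99423.

£0.994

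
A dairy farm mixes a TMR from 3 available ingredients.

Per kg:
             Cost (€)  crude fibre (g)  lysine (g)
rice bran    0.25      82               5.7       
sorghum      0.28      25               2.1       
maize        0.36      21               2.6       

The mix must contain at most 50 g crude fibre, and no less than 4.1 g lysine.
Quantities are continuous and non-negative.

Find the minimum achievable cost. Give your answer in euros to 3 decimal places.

Let x1 = kg of rice bran, x2 = kg of sorghum, x3 = kg of maize.
Minimise 0.25x1 + 0.28x2 + 0.36x3 s.t.:
  82x1 + 25x2 + 21x3 ≤ 50   (crude fibre)
  5.7x1 + 2.1x2 + 2.6x3 ≥ 4.1   (lysine)
  x1, x2, x3 ≥ 0.
The optimal basis is {rice bran, maize}; sorghum drops out. Binding constraints: crude fibre and lysine.
So rice bran = 0.4695 kg, maize = 0.5476 kg.
Total cost: 0.25·0.4695 + 0.36·0.5476 = 0.31451.

€0.315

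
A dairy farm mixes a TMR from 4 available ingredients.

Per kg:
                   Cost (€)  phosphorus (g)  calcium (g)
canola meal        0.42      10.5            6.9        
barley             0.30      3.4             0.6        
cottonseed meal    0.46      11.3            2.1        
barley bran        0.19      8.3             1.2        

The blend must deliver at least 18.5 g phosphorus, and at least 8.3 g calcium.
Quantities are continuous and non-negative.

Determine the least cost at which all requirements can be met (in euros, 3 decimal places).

€0.611

Let x1 = kg of canola meal, x2 = kg of barley, x3 = kg of cottonseed meal, x4 = kg of barley bran.
min 0.42x1 + 0.3x2 + 0.46x3 + 0.19x4 subject to:
  10.5x1 + 3.4x2 + 11.3x3 + 8.3x4 ≥ 18.5   (phosphorus)
  6.9x1 + 0.6x2 + 2.1x3 + 1.2x4 ≥ 8.3   (calcium)
  x1, x2, x3, x4 ≥ 0.
The cheapest feasible vertex uses only canola meal, barley bran; barley, cottonseed meal are not used. The phosphorus and calcium requirements are met with equality.
Optimal quantities: canola meal = 1.045 kg, barley bran = 0.9066 kg.
Hence cost = 0.42·1.045 + 0.19·0.9066 = €0.61115.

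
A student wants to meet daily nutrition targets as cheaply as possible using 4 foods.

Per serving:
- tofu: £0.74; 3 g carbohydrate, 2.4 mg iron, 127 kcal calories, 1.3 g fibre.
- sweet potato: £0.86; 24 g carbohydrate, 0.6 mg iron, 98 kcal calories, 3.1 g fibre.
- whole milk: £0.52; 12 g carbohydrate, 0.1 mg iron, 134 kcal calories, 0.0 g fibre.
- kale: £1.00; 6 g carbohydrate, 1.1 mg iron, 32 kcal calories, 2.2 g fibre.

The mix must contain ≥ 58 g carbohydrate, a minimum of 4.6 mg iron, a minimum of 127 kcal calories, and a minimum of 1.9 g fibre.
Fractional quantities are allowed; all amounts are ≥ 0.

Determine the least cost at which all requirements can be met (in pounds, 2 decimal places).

This is a linear program. Let x1 = servings of tofu, x2 = servings of sweet potato, x3 = servings of whole milk, x4 = servings of kale.
min 0.74x1 + 0.86x2 + 0.52x3 + 1x4 with:
  3x1 + 24x2 + 12x3 + 6x4 ≥ 58   (carbohydrate)
  2.4x1 + 0.6x2 + 0.1x3 + 1.1x4 ≥ 4.6   (iron)
  127x1 + 98x2 + 134x3 + 32x4 ≥ 127   (calories)
  1.3x1 + 3.1x2 + 2.2x4 ≥ 1.9   (fibre)
  x1, x2, x3, x4 ≥ 0.
The cheapest feasible vertex uses only tofu, sweet potato; whole milk, kale are not used. The carbohydrate and iron requirements are met with equality.
Optimal quantities: tofu = 1.355 servings, sweet potato = 2.247 servings.
Total cost: 0.74·1.355 + 0.86·2.247 = 2.9351.

£2.94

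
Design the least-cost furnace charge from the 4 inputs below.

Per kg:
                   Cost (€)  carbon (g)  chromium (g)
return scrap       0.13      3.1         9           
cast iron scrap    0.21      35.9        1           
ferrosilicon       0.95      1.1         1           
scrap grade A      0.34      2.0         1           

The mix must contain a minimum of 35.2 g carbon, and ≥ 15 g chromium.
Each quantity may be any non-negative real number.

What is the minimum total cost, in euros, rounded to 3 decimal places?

Set it up as a linear program. Let x1 = kg of return scrap, x2 = kg of cast iron scrap, x3 = kg of ferrosilicon, x4 = kg of scrap grade A.
min 0.13x1 + 0.21x2 + 0.95x3 + 0.34x4 subject to:
  3.1x1 + 35.9x2 + 1.1x3 + 2x4 ≥ 35.2   (carbon)
  9x1 + 1x2 + 1x3 + 1x4 ≥ 15   (chromium)
  x1, x2, x3, x4 ≥ 0.
The minimum-cost mix takes nothing from ferrosilicon, scrap grade A — only return scrap, cast iron scrap. Binding constraints: carbon and chromium.
So return scrap = 1.573 kg, cast iron scrap = 0.8447 kg.
Total cost: 0.13·1.573 + 0.21·0.8447 = 0.38188.

€0.382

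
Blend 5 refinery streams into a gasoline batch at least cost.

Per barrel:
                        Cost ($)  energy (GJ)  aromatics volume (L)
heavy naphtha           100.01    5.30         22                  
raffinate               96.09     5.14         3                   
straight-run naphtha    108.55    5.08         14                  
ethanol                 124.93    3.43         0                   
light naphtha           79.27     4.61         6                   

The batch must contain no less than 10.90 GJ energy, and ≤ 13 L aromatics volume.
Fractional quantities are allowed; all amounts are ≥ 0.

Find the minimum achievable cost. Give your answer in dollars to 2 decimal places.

Treat it as an LP. Let x1 = barrels of heavy naphtha, x2 = barrels of raffinate, x3 = barrels of straight-run naphtha, x4 = barrels of ethanol, x5 = barrels of light naphtha.
min 100.01x1 + 96.09x2 + 108.55x3 + 124.93x4 + 79.27x5 subject to:
  5.3x1 + 5.14x2 + 5.08x3 + 3.43x4 + 4.61x5 ≥ 10.9   (energy)
  22x1 + 3x2 + 14x3 + 6x5 ≤ 13   (aromatics volume)
  x1, x2, x3, x4, x5 ≥ 0.
The minimum-cost mix takes nothing from heavy naphtha, straight-run naphtha, ethanol — only raffinate, light naphtha. Binding constraints: energy and aromatics volume.
Optimal quantities: raffinate = 0.32158 barrels, light naphtha = 2.0059 barrels.
Total cost: 96.09·0.32158 + 79.27·2.0059 = 189.9083.

$189.91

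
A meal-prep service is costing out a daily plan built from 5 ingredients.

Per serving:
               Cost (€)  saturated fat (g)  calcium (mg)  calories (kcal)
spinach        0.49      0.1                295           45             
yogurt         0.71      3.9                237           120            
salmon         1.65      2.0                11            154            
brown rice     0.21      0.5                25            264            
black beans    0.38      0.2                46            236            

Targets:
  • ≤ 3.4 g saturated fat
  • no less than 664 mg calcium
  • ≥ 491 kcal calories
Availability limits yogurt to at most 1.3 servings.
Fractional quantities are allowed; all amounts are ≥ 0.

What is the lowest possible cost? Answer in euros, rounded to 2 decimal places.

Let x1 = servings of spinach, x2 = servings of yogurt, x3 = servings of salmon, x4 = servings of brown rice, x5 = servings of black beans.
Minimise 0.49x1 + 0.71x2 + 1.65x3 + 0.21x4 + 0.38x5 with:
  0.1x1 + 3.9x2 + 2x3 + 0.5x4 + 0.2x5 ≤ 3.4   (saturated fat)
  295x1 + 237x2 + 11x3 + 25x4 + 46x5 ≥ 664   (calcium)
  45x1 + 120x2 + 154x3 + 264x4 + 236x5 ≥ 491   (calories)
  x2 ≤ 1.3
  x1, x2, x3, x4, x5 ≥ 0.
The cheapest feasible vertex uses only spinach, brown rice; yogurt, salmon, black beans are not used. There the calcium and calories constraints are tight.
That vertex is x1 = 2.124, x4 = 1.498.
Cost = 0.49·2.124 + 0.21·1.498 = 1.3553.

€1.36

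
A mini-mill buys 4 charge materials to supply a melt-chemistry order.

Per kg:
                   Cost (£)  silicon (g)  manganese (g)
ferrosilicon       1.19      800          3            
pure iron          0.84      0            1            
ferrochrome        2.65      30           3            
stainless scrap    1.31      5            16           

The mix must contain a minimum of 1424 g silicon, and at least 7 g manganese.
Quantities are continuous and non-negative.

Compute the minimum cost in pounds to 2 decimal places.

£2.25

Treat it as an LP. Let x1 = kg of ferrosilicon, x2 = kg of pure iron, x3 = kg of ferrochrome, x4 = kg of stainless scrap.
Minimise 1.19x1 + 0.84x2 + 2.65x3 + 1.31x4 subject to:
  800x1 + 30x3 + 5x4 ≥ 1424   (silicon)
  3x1 + 1x2 + 3x3 + 16x4 ≥ 7   (manganese)
  x1, x2, x3, x4 ≥ 0.
The cheapest feasible vertex uses only ferrosilicon, stainless scrap; pure iron, ferrochrome are not used. The silicon and manganese requirements are met with equality.
Solving gives x1 = 1.779, x4 = 0.1039.
Cost = 1.19·1.779 + 1.31·0.1039 = 2.2531.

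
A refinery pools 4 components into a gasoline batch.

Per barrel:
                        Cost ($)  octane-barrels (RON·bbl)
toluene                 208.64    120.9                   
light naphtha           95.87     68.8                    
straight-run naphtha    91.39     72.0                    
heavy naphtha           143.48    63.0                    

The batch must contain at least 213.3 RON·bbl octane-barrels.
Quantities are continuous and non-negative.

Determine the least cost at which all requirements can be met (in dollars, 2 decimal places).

Let x1 = barrels of toluene, x2 = barrels of light naphtha, x3 = barrels of straight-run naphtha, x4 = barrels of heavy naphtha.
Minimise 208.64x1 + 95.87x2 + 91.39x3 + 143.48x4 s.t.:
  120.9x1 + 68.8x2 + 72x3 + 63x4 ≥ 213.3   (octane-barrels)
  x1, x2, x3, x4 ≥ 0.
The cheapest feasible vertex uses only straight-run naphtha; toluene, light naphtha, heavy naphtha are not used. Binding constraint: octane-barrels.
That vertex is x3 = 2.9625.
Objective = 91.39·2.9625 = 270.7429.

$270.74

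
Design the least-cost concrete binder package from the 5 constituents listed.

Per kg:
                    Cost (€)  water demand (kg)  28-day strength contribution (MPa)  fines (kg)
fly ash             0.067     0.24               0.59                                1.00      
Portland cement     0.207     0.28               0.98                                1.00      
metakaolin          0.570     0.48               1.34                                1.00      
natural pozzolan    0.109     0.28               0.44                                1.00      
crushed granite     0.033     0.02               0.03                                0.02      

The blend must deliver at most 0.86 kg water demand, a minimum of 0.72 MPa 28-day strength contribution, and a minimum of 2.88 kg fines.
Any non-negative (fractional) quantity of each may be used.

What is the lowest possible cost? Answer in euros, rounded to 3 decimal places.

Let x1 = kg of fly ash, x2 = kg of Portland cement, x3 = kg of metakaolin, x4 = kg of natural pozzolan, x5 = kg of crushed granite.
Minimise 0.067x1 + 0.207x2 + 0.57x3 + 0.109x4 + 0.033x5 s.t.:
  0.24x1 + 0.28x2 + 0.48x3 + 0.28x4 + 0.02x5 ≤ 0.86   (water demand)
  0.59x1 + 0.98x2 + 1.34x3 + 0.44x4 + 0.03x5 ≥ 0.72   (28-day strength contribution)
  1x1 + 1x2 + 1x3 + 1x4 + 0.02x5 ≥ 2.88   (fines)
  x1, x2, x3, x4, x5 ≥ 0.
The optimal basis is {fly ash}; Portland cement, metakaolin, natural pozzolan, crushed granite drop out. There the fines constraint is tight.
That vertex is x1 = 2.88.
Total cost: 0.067·2.88 = 0.19296.

€0.193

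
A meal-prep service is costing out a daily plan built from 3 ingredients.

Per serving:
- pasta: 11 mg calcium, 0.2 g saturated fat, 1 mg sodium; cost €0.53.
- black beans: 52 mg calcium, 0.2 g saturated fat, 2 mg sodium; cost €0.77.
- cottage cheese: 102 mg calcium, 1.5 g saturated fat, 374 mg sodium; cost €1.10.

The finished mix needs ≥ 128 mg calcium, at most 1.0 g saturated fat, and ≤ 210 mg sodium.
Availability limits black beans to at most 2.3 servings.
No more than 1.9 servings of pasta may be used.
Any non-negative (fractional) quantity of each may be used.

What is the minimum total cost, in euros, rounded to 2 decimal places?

€1.71

This is a linear program. Let x1 = servings of pasta, x2 = servings of black beans, x3 = servings of cottage cheese.
min 0.53x1 + 0.77x2 + 1.1x3 subject to:
  11x1 + 52x2 + 102x3 ≥ 128   (calcium)
  0.2x1 + 0.2x2 + 1.5x3 ≤ 1   (saturated fat)
  1x1 + 2x2 + 374x3 ≤ 210   (sodium)
  x2 ≤ 2.3
  x1 ≤ 1.9
  x1, x2, x3 ≥ 0.
At the optimum only black beans, cottage cheese are positive (pasta = 0). There the calcium and saturated fat constraints are tight.
Optimal quantities: black beans = 1.563 servings, cottage cheese = 0.4583 servings.
Cost = 0.77·1.563 + 1.1·0.4583 = 1.7076.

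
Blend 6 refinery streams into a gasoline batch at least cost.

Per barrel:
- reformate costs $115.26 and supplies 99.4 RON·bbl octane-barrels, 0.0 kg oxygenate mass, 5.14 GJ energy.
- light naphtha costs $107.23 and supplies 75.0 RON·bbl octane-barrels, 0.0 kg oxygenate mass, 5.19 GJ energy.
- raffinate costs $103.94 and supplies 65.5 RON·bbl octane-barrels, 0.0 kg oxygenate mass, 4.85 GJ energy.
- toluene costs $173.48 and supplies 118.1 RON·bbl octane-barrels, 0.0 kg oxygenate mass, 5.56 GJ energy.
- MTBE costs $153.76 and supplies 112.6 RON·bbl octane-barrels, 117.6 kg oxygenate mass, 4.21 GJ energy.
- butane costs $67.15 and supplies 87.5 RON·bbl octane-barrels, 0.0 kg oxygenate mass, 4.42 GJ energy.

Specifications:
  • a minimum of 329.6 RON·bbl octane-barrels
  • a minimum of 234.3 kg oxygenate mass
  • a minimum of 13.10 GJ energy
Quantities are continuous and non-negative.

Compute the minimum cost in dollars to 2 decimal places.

$387.12

Set it up as a linear program. Let x1 = barrels of reformate, x2 = barrels of light naphtha, x3 = barrels of raffinate, x4 = barrels of toluene, x5 = barrels of MTBE, x6 = barrels of butane.
Minimise 115.26x1 + 107.23x2 + 103.94x3 + 173.48x4 + 153.76x5 + 67.15x6 with:
  99.4x1 + 75x2 + 65.5x3 + 118.1x4 + 112.6x5 + 87.5x6 ≥ 329.6   (octane-barrels)
  117.6x5 ≥ 234.3   (oxygenate mass)
  5.14x1 + 5.19x2 + 4.85x3 + 5.56x4 + 4.21x5 + 4.42x6 ≥ 13.1   (energy)
  x1, x2, x3, x4, x5, x6 ≥ 0.
The cheapest feasible vertex uses only MTBE, butane; reformate, light naphtha, raffinate, toluene are not used. The octane-barrels and oxygenate mass requirements are met with equality.
That vertex is x5 = 1.9923, x6 = 1.203.
Total cost: 153.76·1.9923 + 67.15·1.203 = 387.1175.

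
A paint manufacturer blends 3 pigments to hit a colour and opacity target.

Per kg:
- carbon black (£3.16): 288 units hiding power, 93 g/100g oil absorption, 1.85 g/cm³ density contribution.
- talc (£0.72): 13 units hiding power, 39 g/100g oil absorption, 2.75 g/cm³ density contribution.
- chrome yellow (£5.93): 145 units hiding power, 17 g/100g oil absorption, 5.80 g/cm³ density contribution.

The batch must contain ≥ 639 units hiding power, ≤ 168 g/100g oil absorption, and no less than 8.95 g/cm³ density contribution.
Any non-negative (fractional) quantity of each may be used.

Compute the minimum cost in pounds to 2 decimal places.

£12.59

This is a linear program. Let x1 = kg of carbon black, x2 = kg of talc, x3 = kg of chrome yellow.
min 3.16x1 + 0.72x2 + 5.93x3 s.t.:
  288x1 + 13x2 + 145x3 ≥ 639   (hiding power)
  93x1 + 39x2 + 17x3 ≤ 168   (oil absorption)
  1.85x1 + 2.75x2 + 5.8x3 ≥ 8.95   (density contribution)
  x1, x2, x3 ≥ 0.
The cheapest feasible vertex uses only carbon black, chrome yellow; talc is not used. There the hiding power and oil absorption constraints are tight.
Solving gives x1 = 1.571, x3 = 1.286.
Hence cost = 3.16·1.571 + 5.93·1.286 = £12.5903.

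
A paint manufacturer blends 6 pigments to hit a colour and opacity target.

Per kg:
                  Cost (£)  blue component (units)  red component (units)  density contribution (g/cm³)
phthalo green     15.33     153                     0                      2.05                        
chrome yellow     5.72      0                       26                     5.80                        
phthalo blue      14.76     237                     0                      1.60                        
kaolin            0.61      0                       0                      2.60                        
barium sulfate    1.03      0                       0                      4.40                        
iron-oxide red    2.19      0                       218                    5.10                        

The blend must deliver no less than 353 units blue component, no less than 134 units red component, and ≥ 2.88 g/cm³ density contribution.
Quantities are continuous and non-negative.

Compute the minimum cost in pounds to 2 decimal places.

Let x1 = kg of phthalo green, x2 = kg of chrome yellow, x3 = kg of phthalo blue, x4 = kg of kaolin, x5 = kg of barium sulfate, x6 = kg of iron-oxide red.
min 15.33x1 + 5.72x2 + 14.76x3 + 0.61x4 + 1.03x5 + 2.19x6 subject to:
  153x1 + 237x3 ≥ 353   (blue component)
  26x2 + 218x6 ≥ 134   (red component)
  2.05x1 + 5.8x2 + 1.6x3 + 2.6x4 + 4.4x5 + 5.1x6 ≥ 2.88   (density contribution)
  x1, x2, x3, x4, x5, x6 ≥ 0.
At the optimum only phthalo blue, iron-oxide red are positive (phthalo green, chrome yellow, kaolin, barium sulfate = 0). Binding constraints: blue component and red component.
Optimal quantities: phthalo blue = 1.4895 kg, iron-oxide red = 0.61468 kg.
Objective = 14.76·1.4895 + 2.19·0.61468 = 23.3312.

£23.33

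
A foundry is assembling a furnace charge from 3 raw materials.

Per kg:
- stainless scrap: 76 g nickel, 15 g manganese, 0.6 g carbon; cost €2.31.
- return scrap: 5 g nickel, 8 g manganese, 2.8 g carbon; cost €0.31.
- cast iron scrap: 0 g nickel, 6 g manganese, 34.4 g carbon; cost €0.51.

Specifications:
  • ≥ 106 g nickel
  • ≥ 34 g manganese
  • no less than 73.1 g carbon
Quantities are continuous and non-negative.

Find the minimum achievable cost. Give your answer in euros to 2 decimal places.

This is a linear program. Let x1 = kg of stainless scrap, x2 = kg of return scrap, x3 = kg of cast iron scrap.
Minimise 2.31x1 + 0.31x2 + 0.51x3 with:
  76x1 + 5x2 ≥ 106   (nickel)
  15x1 + 8x2 + 6x3 ≥ 34   (manganese)
  0.6x1 + 2.8x2 + 34.4x3 ≥ 73.1   (carbon)
  x1, x2, x3 ≥ 0.
All 3 inputs are positive at the optimum. There the nickel, manganese, carbon constraints are tight.
So stainless scrap = 1.39 kg, return scrap = 0.07271 kg, cast iron scrap = 2.095 kg.
Cost = 2.31·1.39 + 0.31·0.07271 + 0.51·2.095 = 4.3019.

€4.30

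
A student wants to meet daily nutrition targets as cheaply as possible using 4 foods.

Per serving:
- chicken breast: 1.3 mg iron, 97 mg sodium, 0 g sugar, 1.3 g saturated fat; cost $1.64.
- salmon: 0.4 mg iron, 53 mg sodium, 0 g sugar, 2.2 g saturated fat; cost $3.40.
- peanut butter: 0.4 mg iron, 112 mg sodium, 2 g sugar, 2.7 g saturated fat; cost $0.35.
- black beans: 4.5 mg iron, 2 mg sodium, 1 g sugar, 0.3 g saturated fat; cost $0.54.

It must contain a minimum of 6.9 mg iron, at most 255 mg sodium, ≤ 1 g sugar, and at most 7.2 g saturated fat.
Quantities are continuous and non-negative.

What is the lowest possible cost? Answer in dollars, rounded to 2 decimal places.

$3.57

Let x1 = servings of chicken breast, x2 = servings of salmon, x3 = servings of peanut butter, x4 = servings of black beans.
Minimise 1.64x1 + 3.4x2 + 0.35x3 + 0.54x4 subject to:
  1.3x1 + 0.4x2 + 0.4x3 + 4.5x4 ≥ 6.9   (iron)
  97x1 + 53x2 + 112x3 + 2x4 ≤ 255   (sodium)
  2x3 + 1x4 ≤ 1   (sugar)
  1.3x1 + 2.2x2 + 2.7x3 + 0.3x4 ≤ 7.2   (saturated fat)
  x1, x2, x3, x4 ≥ 0.
The cheapest feasible vertex uses only chicken breast, black beans; salmon, peanut butter are not used. There the iron and sugar constraints are tight.
That vertex is x1 = 1.846, x4 = 1.
Cost = 1.64·1.846 + 0.54·1 = 3.5674.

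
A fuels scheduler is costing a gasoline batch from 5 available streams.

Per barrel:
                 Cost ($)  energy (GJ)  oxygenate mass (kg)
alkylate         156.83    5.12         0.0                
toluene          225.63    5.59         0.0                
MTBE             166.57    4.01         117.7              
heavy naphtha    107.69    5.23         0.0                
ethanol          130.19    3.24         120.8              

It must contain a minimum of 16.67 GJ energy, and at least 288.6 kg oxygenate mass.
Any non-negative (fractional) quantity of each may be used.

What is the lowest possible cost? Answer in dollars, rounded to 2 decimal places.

$494.90

Treat it as an LP. Let x1 = barrels of alkylate, x2 = barrels of toluene, x3 = barrels of MTBE, x4 = barrels of heavy naphtha, x5 = barrels of ethanol.
Minimise 156.83x1 + 225.63x2 + 166.57x3 + 107.69x4 + 130.19x5 with:
  5.12x1 + 5.59x2 + 4.01x3 + 5.23x4 + 3.24x5 ≥ 16.67   (energy)
  117.7x3 + 120.8x5 ≥ 288.6   (oxygenate mass)
  x1, x2, x3, x4, x5 ≥ 0.
The optimal basis is {heavy naphtha, ethanol}; alkylate, toluene, MTBE drop out. The energy and oxygenate mass requirements are met with equality.
So heavy naphtha = 1.7073 barrels, ethanol = 2.3891 barrels.
Total cost: 107.69·1.7073 + 130.19·2.3891 = 494.8961.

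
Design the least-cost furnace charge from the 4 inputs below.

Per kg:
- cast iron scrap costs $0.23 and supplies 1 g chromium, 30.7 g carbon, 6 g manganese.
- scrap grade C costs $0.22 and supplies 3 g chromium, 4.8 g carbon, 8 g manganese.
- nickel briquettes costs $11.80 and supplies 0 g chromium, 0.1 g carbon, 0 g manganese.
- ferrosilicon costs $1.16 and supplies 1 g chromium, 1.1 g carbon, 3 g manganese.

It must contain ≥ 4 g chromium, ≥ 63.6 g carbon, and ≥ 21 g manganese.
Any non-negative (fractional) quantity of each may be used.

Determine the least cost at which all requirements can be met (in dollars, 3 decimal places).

$0.700

Let x1 = kg of cast iron scrap, x2 = kg of scrap grade C, x3 = kg of nickel briquettes, x4 = kg of ferrosilicon.
min 0.23x1 + 0.22x2 + 11.8x3 + 1.16x4 with:
  1x1 + 3x2 + 1x4 ≥ 4   (chromium)
  30.7x1 + 4.8x2 + 0.1x3 + 1.1x4 ≥ 63.6   (carbon)
  6x1 + 8x2 + 3x4 ≥ 21   (manganese)
  x1, x2, x3, x4 ≥ 0.
The optimal basis is {cast iron scrap, scrap grade C}; nickel briquettes, ferrosilicon drop out. The carbon and manganese requirements are met with equality.
Optimal quantities: cast iron scrap = 1.882 kg, scrap grade C = 1.214 kg.
Objective = 0.23·1.882 + 0.22·1.214 = 0.69994.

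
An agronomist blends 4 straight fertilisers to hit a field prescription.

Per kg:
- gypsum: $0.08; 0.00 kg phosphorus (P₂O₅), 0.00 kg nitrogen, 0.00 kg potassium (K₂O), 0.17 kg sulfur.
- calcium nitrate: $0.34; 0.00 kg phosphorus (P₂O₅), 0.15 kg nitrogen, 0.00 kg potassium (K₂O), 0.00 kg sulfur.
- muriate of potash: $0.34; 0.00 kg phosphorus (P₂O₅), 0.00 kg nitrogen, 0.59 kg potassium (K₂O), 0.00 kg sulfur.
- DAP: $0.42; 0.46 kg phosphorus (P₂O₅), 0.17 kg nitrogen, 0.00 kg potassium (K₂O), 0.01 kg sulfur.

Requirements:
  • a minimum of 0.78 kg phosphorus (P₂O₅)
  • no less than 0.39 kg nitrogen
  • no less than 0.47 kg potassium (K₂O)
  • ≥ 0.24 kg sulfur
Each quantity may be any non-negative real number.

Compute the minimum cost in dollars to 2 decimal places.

$1.32

This is a linear program. Let x1 = kg of gypsum, x2 = kg of calcium nitrate, x3 = kg of muriate of potash, x4 = kg of DAP.
min 0.08x1 + 0.34x2 + 0.34x3 + 0.42x4 s.t.:
  0.46x4 ≥ 0.78   (phosphorus (P₂O₅))
  0.15x2 + 0.17x4 ≥ 0.39   (nitrogen)
  0.59x3 ≥ 0.47   (potassium (K₂O))
  0.17x1 + 0.01x4 ≥ 0.24   (sulfur)
  x1, x2, x3, x4 ≥ 0.
The optimal mix uses every input. The phosphorus (P₂O₅), nitrogen, potassium (K₂O), sulfur requirements are met with equality.
Solving gives x1 = 1.312, x2 = 0.6783, x3 = 0.7966, x4 = 1.696.
Total cost: 0.08·1.312 + 0.34·0.6783 + 0.34·0.7966 + 0.42·1.696 = 1.3187.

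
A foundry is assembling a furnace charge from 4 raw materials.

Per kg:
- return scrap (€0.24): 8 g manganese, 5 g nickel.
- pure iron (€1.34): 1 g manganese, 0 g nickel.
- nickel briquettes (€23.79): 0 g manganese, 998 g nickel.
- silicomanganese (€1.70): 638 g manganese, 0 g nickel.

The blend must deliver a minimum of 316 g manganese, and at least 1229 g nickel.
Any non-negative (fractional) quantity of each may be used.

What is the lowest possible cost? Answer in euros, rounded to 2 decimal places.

€30.14

Let x1 = kg of return scrap, x2 = kg of pure iron, x3 = kg of nickel briquettes, x4 = kg of silicomanganese.
Minimise 0.24x1 + 1.34x2 + 23.79x3 + 1.7x4 s.t.:
  8x1 + 1x2 + 638x4 ≥ 316   (manganese)
  5x1 + 998x3 ≥ 1229   (nickel)
  x1, x2, x3, x4 ≥ 0.
At the optimum only nickel briquettes, silicomanganese are positive (return scrap, pure iron = 0). There the manganese and nickel constraints are tight.
That vertex is x3 = 1.2315, x4 = 0.4953.
Total cost: 23.79·1.2315 + 1.7·0.4953 = 30.1394.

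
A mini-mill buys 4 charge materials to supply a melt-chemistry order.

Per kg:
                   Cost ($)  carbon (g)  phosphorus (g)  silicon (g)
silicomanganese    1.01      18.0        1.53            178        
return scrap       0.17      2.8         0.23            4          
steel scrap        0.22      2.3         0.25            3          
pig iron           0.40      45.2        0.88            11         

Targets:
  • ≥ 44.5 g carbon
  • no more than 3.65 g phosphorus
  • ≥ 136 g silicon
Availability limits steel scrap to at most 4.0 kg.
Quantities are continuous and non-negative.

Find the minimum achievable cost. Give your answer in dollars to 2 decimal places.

Let x1 = kg of silicomanganese, x2 = kg of return scrap, x3 = kg of steel scrap, x4 = kg of pig iron.
min 1.01x1 + 0.17x2 + 0.22x3 + 0.4x4 subject to:
  18x1 + 2.8x2 + 2.3x3 + 45.2x4 ≥ 44.5   (carbon)
  1.53x1 + 0.23x2 + 0.25x3 + 0.88x4 ≤ 3.65   (phosphorus)
  178x1 + 4x2 + 3x3 + 11x4 ≥ 136   (silicon)
  x3 ≤ 4
  x1, x2, x3, x4 ≥ 0.
The optimal basis is {silicomanganese, pig iron}; return scrap, steel scrap drop out. There the carbon and silicon constraints are tight.
Solving gives x1 = 0.7209, x4 = 0.6974.
Hence cost = 1.01·0.7209 + 0.4·0.6974 = $1.0071.

$1.01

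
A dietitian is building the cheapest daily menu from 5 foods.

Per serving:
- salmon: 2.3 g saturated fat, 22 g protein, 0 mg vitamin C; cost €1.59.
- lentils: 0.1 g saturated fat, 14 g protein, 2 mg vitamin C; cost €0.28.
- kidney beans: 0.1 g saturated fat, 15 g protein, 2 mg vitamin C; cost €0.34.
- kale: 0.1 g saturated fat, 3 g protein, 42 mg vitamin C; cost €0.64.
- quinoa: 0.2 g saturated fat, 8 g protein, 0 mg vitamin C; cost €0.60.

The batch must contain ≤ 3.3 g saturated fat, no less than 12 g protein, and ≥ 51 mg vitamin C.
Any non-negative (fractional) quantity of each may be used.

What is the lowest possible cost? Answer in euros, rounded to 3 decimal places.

€0.928

Let x1 = servings of salmon, x2 = servings of lentils, x3 = servings of kidney beans, x4 = servings of kale, x5 = servings of quinoa.
Minimize 1.59x1 + 0.28x2 + 0.34x3 + 0.64x4 + 0.6x5 subject to:
  2.3x1 + 0.1x2 + 0.1x3 + 0.1x4 + 0.2x5 ≤ 3.3   (saturated fat)
  22x1 + 14x2 + 15x3 + 3x4 + 8x5 ≥ 12   (protein)
  2x2 + 2x3 + 42x4 ≥ 51   (vitamin C)
  x1, x2, x3, x4, x5 ≥ 0.
The minimum-cost mix takes nothing from salmon, kidney beans, quinoa — only lentils, kale. The protein and vitamin C requirements are met with equality.
Optimal quantities: lentils = 0.6031 servings, kale = 1.186 servings.
Objective = 0.28·0.6031 + 0.64·1.186 = 0.92791.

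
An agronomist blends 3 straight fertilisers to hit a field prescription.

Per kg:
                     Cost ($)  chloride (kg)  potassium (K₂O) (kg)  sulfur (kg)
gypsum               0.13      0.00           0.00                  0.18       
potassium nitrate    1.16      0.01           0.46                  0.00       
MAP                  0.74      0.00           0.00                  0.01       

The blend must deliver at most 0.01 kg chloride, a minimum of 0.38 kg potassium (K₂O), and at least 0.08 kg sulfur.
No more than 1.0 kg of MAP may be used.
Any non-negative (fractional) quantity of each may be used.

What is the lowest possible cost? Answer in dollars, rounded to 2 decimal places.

$1.02

Let x1 = kg of gypsum, x2 = kg of potassium nitrate, x3 = kg of MAP.
min 0.13x1 + 1.16x2 + 0.74x3 s.t.:
  0.01x2 ≤ 0.01   (chloride)
  0.46x2 ≥ 0.38   (potassium (K₂O))
  0.18x1 + 0.01x3 ≥ 0.08   (sulfur)
  x3 ≤ 1
  x1, x2, x3 ≥ 0.
The optimal basis is {gypsum, potassium nitrate}; MAP drops out. There the potassium (K₂O) and sulfur constraints are tight.
Solving gives x1 = 0.4444, x2 = 0.8261.
Cost = 0.13·0.4444 + 1.16·0.8261 = 1.0160.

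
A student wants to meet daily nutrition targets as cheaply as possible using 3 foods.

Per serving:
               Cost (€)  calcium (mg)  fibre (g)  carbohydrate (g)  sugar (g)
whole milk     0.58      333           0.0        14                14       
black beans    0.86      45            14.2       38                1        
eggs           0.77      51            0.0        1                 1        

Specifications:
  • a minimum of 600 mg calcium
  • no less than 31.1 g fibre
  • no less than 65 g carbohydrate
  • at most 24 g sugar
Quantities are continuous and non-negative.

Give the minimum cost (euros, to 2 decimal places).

€2.76

Treat it as an LP. Let x1 = servings of whole milk, x2 = servings of black beans, x3 = servings of eggs.
Minimize 0.58x1 + 0.86x2 + 0.77x3 s.t.:
  333x1 + 45x2 + 51x3 ≥ 600   (calcium)
  14.2x2 ≥ 31.1   (fibre)
  14x1 + 38x2 + 1x3 ≥ 65   (carbohydrate)
  14x1 + 1x2 + 1x3 ≤ 24   (sugar)
  x1, x2, x3 ≥ 0.
The cheapest feasible vertex uses only whole milk, black beans; eggs is not used. Binding constraints: calcium and fibre.
So whole milk = 1.506 servings, black beans = 2.19 servings.
Total cost: 0.58·1.506 + 0.86·2.19 = 2.7569.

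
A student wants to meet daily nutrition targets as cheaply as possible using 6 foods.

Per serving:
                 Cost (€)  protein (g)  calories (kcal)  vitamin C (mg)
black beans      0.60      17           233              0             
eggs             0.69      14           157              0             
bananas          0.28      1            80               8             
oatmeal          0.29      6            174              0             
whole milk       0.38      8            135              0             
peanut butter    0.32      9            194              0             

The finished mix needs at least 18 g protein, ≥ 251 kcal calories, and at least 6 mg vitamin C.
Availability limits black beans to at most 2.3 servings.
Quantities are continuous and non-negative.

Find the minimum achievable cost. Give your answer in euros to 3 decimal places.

€0.819

Set it up as a linear program. Let x1 = servings of black beans, x2 = servings of eggs, x3 = servings of bananas, x4 = servings of oatmeal, x5 = servings of whole milk, x6 = servings of peanut butter.
Minimize 0.6x1 + 0.69x2 + 0.28x3 + 0.29x4 + 0.38x5 + 0.32x6 with:
  17x1 + 14x2 + 1x3 + 6x4 + 8x5 + 9x6 ≥ 18   (protein)
  233x1 + 157x2 + 80x3 + 174x4 + 135x5 + 194x6 ≥ 251   (calories)
  8x3 ≥ 6   (vitamin C)
  x1 ≤ 2.3
  x1, x2, x3, x4, x5, x6 ≥ 0.
The cheapest feasible vertex uses only black beans, bananas; eggs, oatmeal, whole milk, peanut butter are not used. The protein and vitamin C requirements are met with equality.
So black beans = 1.015 servings, bananas = 0.75 servings.
Total cost: 0.6·1.015 + 0.28·0.75 = 0.81900.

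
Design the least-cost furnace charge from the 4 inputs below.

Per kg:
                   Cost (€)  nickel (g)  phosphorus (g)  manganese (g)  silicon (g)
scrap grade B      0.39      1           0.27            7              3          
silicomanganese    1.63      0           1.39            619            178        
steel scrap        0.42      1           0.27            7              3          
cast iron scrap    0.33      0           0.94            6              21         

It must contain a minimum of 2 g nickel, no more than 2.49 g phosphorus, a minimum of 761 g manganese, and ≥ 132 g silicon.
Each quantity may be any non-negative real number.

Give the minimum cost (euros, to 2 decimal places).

Let x1 = kg of scrap grade B, x2 = kg of silicomanganese, x3 = kg of steel scrap, x4 = kg of cast iron scrap.
min 0.39x1 + 1.63x2 + 0.42x3 + 0.33x4 s.t.:
  1x1 + 1x3 ≥ 2   (nickel)
  0.27x1 + 1.39x2 + 0.27x3 + 0.94x4 ≤ 2.49   (phosphorus)
  7x1 + 619x2 + 7x3 + 6x4 ≥ 761   (manganese)
  3x1 + 178x2 + 3x3 + 21x4 ≥ 132   (silicon)
  x1, x2, x3, x4 ≥ 0.
The minimum-cost mix takes nothing from steel scrap, cast iron scrap — only scrap grade B, silicomanganese. The nickel and manganese requirements are met with equality.
Solving gives x1 = 2, x2 = 1.207.
Cost = 0.39·2 + 1.63·1.207 = 2.7474.

€2.75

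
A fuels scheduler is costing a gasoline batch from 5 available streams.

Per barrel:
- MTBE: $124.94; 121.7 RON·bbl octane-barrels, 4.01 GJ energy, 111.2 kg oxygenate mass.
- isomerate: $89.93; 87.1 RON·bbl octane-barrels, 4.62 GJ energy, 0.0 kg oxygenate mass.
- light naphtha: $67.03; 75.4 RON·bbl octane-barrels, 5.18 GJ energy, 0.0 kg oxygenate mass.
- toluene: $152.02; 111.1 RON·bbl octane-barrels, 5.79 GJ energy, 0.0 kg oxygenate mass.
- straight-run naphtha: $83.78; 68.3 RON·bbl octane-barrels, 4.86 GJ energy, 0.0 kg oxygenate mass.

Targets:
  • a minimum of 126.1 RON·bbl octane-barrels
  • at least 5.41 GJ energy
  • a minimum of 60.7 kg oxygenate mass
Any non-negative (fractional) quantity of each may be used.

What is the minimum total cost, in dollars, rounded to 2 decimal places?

Treat it as an LP. Let x1 = barrels of MTBE, x2 = barrels of isomerate, x3 = barrels of light naphtha, x4 = barrels of toluene, x5 = barrels of straight-run naphtha.
Minimise 124.94x1 + 89.93x2 + 67.03x3 + 152.02x4 + 83.78x5 subject to:
  121.7x1 + 87.1x2 + 75.4x3 + 111.1x4 + 68.3x5 ≥ 126.1   (octane-barrels)
  4.01x1 + 4.62x2 + 5.18x3 + 5.79x4 + 4.86x5 ≥ 5.41   (energy)
  111.2x1 ≥ 60.7   (oxygenate mass)
  x1, x2, x3, x4, x5 ≥ 0.
The optimal basis is {MTBE, light naphtha}; isomerate, toluene, straight-run naphtha drop out. There the octane-barrels and oxygenate mass constraints are tight.
Solving gives x1 = 0.54586, x3 = 0.79136.
Objective = 124.94·0.54586 + 67.03·0.79136 = 121.2446.

$121.24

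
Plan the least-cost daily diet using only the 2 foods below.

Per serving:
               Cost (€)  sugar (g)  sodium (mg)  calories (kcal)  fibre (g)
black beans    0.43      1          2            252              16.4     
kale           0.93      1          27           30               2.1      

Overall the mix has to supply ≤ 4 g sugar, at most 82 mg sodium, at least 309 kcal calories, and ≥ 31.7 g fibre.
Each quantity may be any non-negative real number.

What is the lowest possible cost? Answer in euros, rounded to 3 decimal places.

€0.831

Let x1 = servings of black beans, x2 = servings of kale.
Minimize 0.43x1 + 0.93x2 subject to:
  1x1 + 1x2 ≤ 4   (sugar)
  2x1 + 27x2 ≤ 82   (sodium)
  252x1 + 30x2 ≥ 309   (calories)
  16.4x1 + 2.1x2 ≥ 31.7   (fibre)
  x1, x2 ≥ 0.
The optimal basis is {black beans}; kale drops out. There the fibre constraint is tight.
Solving gives x1 = 1.933.
Objective = 0.43·1.933 = 0.83119.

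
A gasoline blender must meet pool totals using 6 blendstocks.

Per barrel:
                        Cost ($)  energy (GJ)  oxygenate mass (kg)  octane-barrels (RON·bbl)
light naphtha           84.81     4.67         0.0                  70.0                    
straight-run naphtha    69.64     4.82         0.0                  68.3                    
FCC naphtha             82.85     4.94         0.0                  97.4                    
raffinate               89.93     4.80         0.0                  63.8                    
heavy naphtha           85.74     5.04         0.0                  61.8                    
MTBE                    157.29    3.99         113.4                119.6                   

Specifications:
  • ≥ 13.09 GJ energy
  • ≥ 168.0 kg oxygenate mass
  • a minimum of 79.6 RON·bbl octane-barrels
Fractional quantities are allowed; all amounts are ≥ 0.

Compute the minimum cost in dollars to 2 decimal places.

$336.74

Let x1 = barrels of light naphtha, x2 = barrels of straight-run naphtha, x3 = barrels of FCC naphtha, x4 = barrels of raffinate, x5 = barrels of heavy naphtha, x6 = barrels of MTBE.
Minimize 84.81x1 + 69.64x2 + 82.85x3 + 89.93x4 + 85.74x5 + 157.29x6 s.t.:
  4.67x1 + 4.82x2 + 4.94x3 + 4.8x4 + 5.04x5 + 3.99x6 ≥ 13.09   (energy)
  113.4x6 ≥ 168   (oxygenate mass)
  70x1 + 68.3x2 + 97.4x3 + 63.8x4 + 61.8x5 + 119.6x6 ≥ 79.6   (octane-barrels)
  x1, x2, x3, x4, x5, x6 ≥ 0.
The optimal basis is {straight-run naphtha, MTBE}; light naphtha, FCC naphtha, raffinate, heavy naphtha drop out. Binding constraints: energy and oxygenate mass.
So straight-run naphtha = 1.4894 barrels, MTBE = 1.48148 barrels.
Hence cost = 69.64·1.4894 + 157.29·1.48148 = $336.7438.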